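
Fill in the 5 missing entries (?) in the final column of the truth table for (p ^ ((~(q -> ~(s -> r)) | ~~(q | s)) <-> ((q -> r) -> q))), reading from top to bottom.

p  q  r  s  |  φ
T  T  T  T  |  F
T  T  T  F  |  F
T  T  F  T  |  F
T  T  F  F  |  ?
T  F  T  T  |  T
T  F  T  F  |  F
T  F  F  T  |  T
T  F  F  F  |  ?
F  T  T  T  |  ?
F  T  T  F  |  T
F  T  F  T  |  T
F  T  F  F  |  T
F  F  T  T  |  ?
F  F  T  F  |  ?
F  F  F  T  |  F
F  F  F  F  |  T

F, F, T, F, T

Row p=T, q=T, r=F, s=F: ((~(q -> ~(s -> r)) | ~~(q | s)) <-> ((q -> r) -> q)) = T, so the formula = F.
Row p=T, q=F, r=F, s=F: ((~(q -> ~(s -> r)) | ~~(q | s)) <-> ((q -> r) -> q)) = T, so the formula = F.
Row p=F, q=T, r=T, s=T: ((~(q -> ~(s -> r)) | ~~(q | s)) <-> ((q -> r) -> q)) = T, so the formula = T.
Row p=F, q=F, r=T, s=T: ((~(q -> ~(s -> r)) | ~~(q | s)) <-> ((q -> r) -> q)) = F, so the formula = F.
Row p=F, q=F, r=T, s=F: ((~(q -> ~(s -> r)) | ~~(q | s)) <-> ((q -> r) -> q)) = T, so the formula = T.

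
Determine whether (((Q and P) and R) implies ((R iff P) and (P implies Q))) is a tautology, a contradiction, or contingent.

tautology

P | Q | R | φ
- | - | - | -
T | T | T | T
T | T | F | T
T | F | T | T
T | F | F | T
F | T | T | T
F | T | F | T
F | F | T | T
F | F | F | T
Every row is T, so the formula is a tautology.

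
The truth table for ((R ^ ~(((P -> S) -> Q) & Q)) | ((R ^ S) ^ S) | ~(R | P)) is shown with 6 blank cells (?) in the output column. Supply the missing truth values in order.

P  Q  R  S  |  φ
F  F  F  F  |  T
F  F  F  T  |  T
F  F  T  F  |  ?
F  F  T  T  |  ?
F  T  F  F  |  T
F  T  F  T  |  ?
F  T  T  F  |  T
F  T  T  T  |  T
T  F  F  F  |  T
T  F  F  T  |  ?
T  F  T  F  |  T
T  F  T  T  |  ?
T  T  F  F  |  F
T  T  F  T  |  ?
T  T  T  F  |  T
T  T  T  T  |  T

Row P=F, Q=F, R=T, S=F: (R ^ ~(((P -> S) -> Q) & Q)) = F, ((R ^ S) ^ S) = T, ~(R | P) = F, so the formula = T.
Row P=F, Q=F, R=T, S=T: (R ^ ~(((P -> S) -> Q) & Q)) = F, ((R ^ S) ^ S) = T, ~(R | P) = F, so the formula = T.
Row P=F, Q=T, R=F, S=T: (R ^ ~(((P -> S) -> Q) & Q)) = F, ((R ^ S) ^ S) = F, ~(R | P) = T, so the formula = T.
Row P=T, Q=F, R=F, S=T: (R ^ ~(((P -> S) -> Q) & Q)) = T, ((R ^ S) ^ S) = F, ~(R | P) = F, so the formula = T.
Row P=T, Q=F, R=T, S=T: (R ^ ~(((P -> S) -> Q) & Q)) = F, ((R ^ S) ^ S) = T, ~(R | P) = F, so the formula = T.
Row P=T, Q=T, R=F, S=T: (R ^ ~(((P -> S) -> Q) & Q)) = F, ((R ^ S) ^ S) = F, ~(R | P) = F, so the formula = F.

T, T, T, T, T, F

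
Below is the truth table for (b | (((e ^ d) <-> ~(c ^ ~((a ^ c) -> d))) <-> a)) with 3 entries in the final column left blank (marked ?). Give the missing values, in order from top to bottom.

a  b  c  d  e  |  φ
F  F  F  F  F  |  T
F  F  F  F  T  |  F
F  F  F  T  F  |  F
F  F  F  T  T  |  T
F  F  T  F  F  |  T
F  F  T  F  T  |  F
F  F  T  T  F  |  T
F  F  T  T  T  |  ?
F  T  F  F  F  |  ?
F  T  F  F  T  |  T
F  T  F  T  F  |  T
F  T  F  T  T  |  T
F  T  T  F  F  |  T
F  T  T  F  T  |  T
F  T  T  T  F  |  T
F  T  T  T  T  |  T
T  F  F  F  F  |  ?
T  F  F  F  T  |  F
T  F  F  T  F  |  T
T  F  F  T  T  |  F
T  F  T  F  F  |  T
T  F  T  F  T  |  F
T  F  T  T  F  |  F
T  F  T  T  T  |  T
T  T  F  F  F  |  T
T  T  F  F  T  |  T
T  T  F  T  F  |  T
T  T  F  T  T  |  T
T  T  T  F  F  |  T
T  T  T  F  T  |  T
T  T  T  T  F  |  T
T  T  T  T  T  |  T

Row a=F, b=F, c=T, d=T, e=T: (((e ^ d) <-> ~(c ^ ~((a ^ c) -> d))) <-> a) = F, so the formula = F.
Row a=F, b=T, c=F, d=F, e=F: (((e ^ d) <-> ~(c ^ ~((a ^ c) -> d))) <-> a) = T, so the formula = T.
Row a=T, b=F, c=F, d=F, e=F: (((e ^ d) <-> ~(c ^ ~((a ^ c) -> d))) <-> a) = T, so the formula = T.

F, T, T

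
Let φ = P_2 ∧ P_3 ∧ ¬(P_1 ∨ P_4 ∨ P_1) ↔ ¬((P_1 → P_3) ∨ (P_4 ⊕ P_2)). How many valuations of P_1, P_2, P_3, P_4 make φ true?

 P_1  |  P_2  |  P_3  |  P_4  ||   φ  
False | False | False | False ||  True
False | False | False |  True ||  True
False | False |  True | False ||  True
False | False |  True |  True ||  True
False |  True | False | False ||  True
False |  True | False |  True ||  True
False |  True |  True | False || False
False |  True |  True |  True ||  True
 True | False | False | False || False
 True | False | False |  True ||  True
 True | False |  True | False ||  True
 True | False |  True |  True ||  True
 True |  True | False | False ||  True
 True |  True | False |  True || False
 True |  True |  True | False ||  True
 True |  True |  True |  True ||  True
The formula is true on 13 of the 16 rows.

13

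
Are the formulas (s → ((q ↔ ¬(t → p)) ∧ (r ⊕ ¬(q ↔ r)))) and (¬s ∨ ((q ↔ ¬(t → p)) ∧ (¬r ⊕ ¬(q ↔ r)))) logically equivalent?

not equivalent

  p   |   q   |   r   |   s   |   t   |   φ   |   ψ  
----- | ----- | ----- | ----- | ----- | ----- | -----
 True |  True |  True |  True |  True | False | False
 True |  True |  True |  True | False | False | False
 True |  True |  True | False |  True |  True |  True
 True |  True |  True | False | False |  True |  True
 True |  True | False |  True |  True | False | False
 True |  True | False |  True | False | False | False
 True |  True | False | False |  True |  True |  True
 True |  True | False | False | False |  True |  True
 True | False |  True |  True |  True | False |  True
 True | False |  True |  True | False | False |  True
 True | False |  True | False |  True |  True |  True
 True | False |  True | False | False |  True |  True
 True | False | False |  True |  True | False |  True
 True | False | False |  True | False | False |  True
 True | False | False | False |  True |  True |  True
 True | False | False | False | False |  True |  True
False |  True |  True |  True |  True |  True | False
False |  True |  True |  True | False | False | False
False |  True |  True | False |  True |  True |  True
False |  True |  True | False | False |  True |  True
False |  True | False |  True |  True |  True | False
False |  True | False |  True | False | False | False
False |  True | False | False |  True |  True |  True
False |  True | False | False | False |  True |  True
False | False |  True |  True |  True | False | False
False | False |  True |  True | False | False |  True
False | False |  True | False |  True |  True |  True
False | False |  True | False | False |  True |  True
False | False | False |  True |  True | False | False
False | False | False |  True | False | False |  True
False | False | False | False |  True |  True |  True
False | False | False | False | False |  True |  True
The columns differ at p=True, q=False, r=True, s=True, t=True (φ=False, ψ=True), so they are not equivalent.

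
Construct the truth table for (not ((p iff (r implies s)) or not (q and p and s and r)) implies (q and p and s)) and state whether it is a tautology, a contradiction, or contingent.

tautology

p | q | r | s | φ
- | - | - | - | -
F | F | F | F | T
F | F | F | T | T
F | F | T | F | T
F | F | T | T | T
F | T | F | F | T
F | T | F | T | T
F | T | T | F | T
F | T | T | T | T
T | F | F | F | T
T | F | F | T | T
T | F | T | F | T
T | F | T | T | T
T | T | F | F | T
T | T | F | T | T
T | T | T | F | T
T | T | T | T | T
Every row is T, so the formula is a tautology.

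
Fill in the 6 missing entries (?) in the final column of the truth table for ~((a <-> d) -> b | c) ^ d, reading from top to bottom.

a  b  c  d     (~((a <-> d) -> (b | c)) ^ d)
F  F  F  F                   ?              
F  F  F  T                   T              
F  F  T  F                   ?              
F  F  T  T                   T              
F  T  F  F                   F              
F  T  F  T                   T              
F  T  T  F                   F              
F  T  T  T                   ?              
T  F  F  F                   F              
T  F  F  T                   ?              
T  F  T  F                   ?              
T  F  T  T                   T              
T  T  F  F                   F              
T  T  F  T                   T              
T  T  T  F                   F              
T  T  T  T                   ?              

T, F, T, F, F, T

Row a=F, b=F, c=F, d=F: ~((a <-> d) -> b | c) = T, so (~((a <-> d) -> (b | c)) ^ d) = T.
Row a=F, b=F, c=T, d=F: ~((a <-> d) -> b | c) = F, so (~((a <-> d) -> (b | c)) ^ d) = F.
Row a=F, b=T, c=T, d=T: ~((a <-> d) -> b | c) = F, so (~((a <-> d) -> (b | c)) ^ d) = T.
Row a=T, b=F, c=F, d=T: ~((a <-> d) -> b | c) = T, so (~((a <-> d) -> (b | c)) ^ d) = F.
Row a=T, b=F, c=T, d=F: ~((a <-> d) -> b | c) = F, so (~((a <-> d) -> (b | c)) ^ d) = F.
Row a=T, b=T, c=T, d=T: ~((a <-> d) -> b | c) = F, so (~((a <-> d) -> (b | c)) ^ d) = T.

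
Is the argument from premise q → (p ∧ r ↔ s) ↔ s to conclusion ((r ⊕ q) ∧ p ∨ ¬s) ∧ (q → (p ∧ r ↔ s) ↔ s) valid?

p  q  r  s  |  φ  ψ
F  F  F  F  |  F  F
F  F  F  T  |  T  F
F  F  T  F  |  F  F
F  F  T  T  |  T  F
F  T  F  F  |  F  F
F  T  F  T  |  F  F
F  T  T  F  |  F  F
F  T  T  T  |  F  F
T  F  F  F  |  F  F
T  F  F  T  |  T  F
T  F  T  F  |  F  F
T  F  T  T  |  T  T
T  T  F  F  |  F  F
T  T  F  T  |  F  F
T  T  T  F  |  T  T
T  T  T  T  |  T  F
At p=F, q=F, r=F, s=T we have φ true but ψ false, so φ does not entail ψ.

no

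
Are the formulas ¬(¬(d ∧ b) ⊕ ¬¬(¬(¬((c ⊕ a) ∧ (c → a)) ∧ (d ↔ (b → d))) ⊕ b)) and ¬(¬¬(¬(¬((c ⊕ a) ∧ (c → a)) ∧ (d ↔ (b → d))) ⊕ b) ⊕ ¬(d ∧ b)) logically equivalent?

a  b  c  d  |  φ  ψ
T  T  T  T  |  F  F
T  T  T  F  |  T  T
T  T  F  T  |  T  T
T  T  F  F  |  F  F
T  F  T  T  |  F  F
T  F  T  F  |  T  T
T  F  F  T  |  T  T
T  F  F  F  |  T  T
F  T  T  T  |  F  F
F  T  T  F  |  T  T
F  T  F  T  |  F  F
F  T  F  F  |  T  T
F  F  T  T  |  F  F
F  F  T  F  |  T  T
F  F  F  T  |  F  F
F  F  F  F  |  T  T
The columns for φ and ψ agree on every row, so they are logically equivalent.

equivalent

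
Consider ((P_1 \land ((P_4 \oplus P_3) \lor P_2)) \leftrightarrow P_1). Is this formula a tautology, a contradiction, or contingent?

contingent

 P_1  |  P_2  |  P_3  |  P_4  | (P_4 \oplus P_3) | ((P_4 \oplus P_3) \lor P_2) |   φ  
----- | ----- | ----- | ----- | ---------------- | --------------------------- | -----
 True |  True |  True |  True |      False       |             True            |  True
 True |  True |  True | False |       True       |             True            |  True
 True |  True | False |  True |       True       |             True            |  True
 True |  True | False | False |      False       |             True            |  True
 True | False |  True |  True |      False       |            False            | False
 True | False |  True | False |       True       |             True            |  True
 True | False | False |  True |       True       |             True            |  True
 True | False | False | False |      False       |            False            | False
False |  True |  True |  True |      False       |             True            |  True
False |  True |  True | False |       True       |             True            |  True
False |  True | False |  True |       True       |             True            |  True
False |  True | False | False |      False       |             True            |  True
False | False |  True |  True |      False       |            False            |  True
False | False |  True | False |       True       |             True            |  True
False | False | False |  True |       True       |             True            |  True
False | False | False | False |      False       |            False            |  True
14 of 16 rows are True, so the formula is contingent.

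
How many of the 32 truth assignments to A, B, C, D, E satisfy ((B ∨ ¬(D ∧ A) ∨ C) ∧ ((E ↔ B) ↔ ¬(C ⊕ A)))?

A  B  C  D  E  |  φ
F  F  F  F  F  |  T
F  F  F  F  T  |  F
F  F  F  T  F  |  T
F  F  F  T  T  |  F
F  F  T  F  F  |  F
F  F  T  F  T  |  T
F  F  T  T  F  |  F
F  F  T  T  T  |  T
F  T  F  F  F  |  F
F  T  F  F  T  |  T
F  T  F  T  F  |  F
F  T  F  T  T  |  T
F  T  T  F  F  |  T
F  T  T  F  T  |  F
F  T  T  T  F  |  T
F  T  T  T  T  |  F
T  F  F  F  F  |  F
T  F  F  F  T  |  T
T  F  F  T  F  |  F
T  F  F  T  T  |  F
T  F  T  F  F  |  T
T  F  T  F  T  |  F
T  F  T  T  F  |  T
T  F  T  T  T  |  F
T  T  F  F  F  |  T
T  T  F  F  T  |  F
T  T  F  T  F  |  T
T  T  F  T  T  |  F
T  T  T  F  F  |  F
T  T  T  F  T  |  T
T  T  T  T  F  |  F
T  T  T  T  T  |  T
The formula is true on 15 of the 32 rows.

15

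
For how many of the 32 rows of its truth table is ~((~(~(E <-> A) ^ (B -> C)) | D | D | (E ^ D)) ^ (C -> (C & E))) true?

  A   |   B   |   C   |   D   |   E   ||   φ  
False | False | False | False | False || False
False | False | False | False |  True ||  True
False | False | False |  True | False ||  True
False | False | False |  True |  True ||  True
False | False |  True | False | False ||  True
False | False |  True | False |  True ||  True
False | False |  True |  True | False || False
False | False |  True |  True |  True ||  True
False |  True | False | False | False ||  True
False |  True | False | False |  True ||  True
False |  True | False |  True | False ||  True
False |  True | False |  True |  True ||  True
False |  True |  True | False | False ||  True
False |  True |  True | False |  True ||  True
False |  True |  True |  True | False || False
False |  True |  True |  True |  True ||  True
 True | False | False | False | False ||  True
 True | False | False | False |  True ||  True
 True | False | False |  True | False ||  True
 True | False | False |  True |  True ||  True
 True | False |  True | False | False || False
 True | False |  True | False |  True ||  True
 True | False |  True |  True | False || False
 True | False |  True |  True |  True ||  True
 True |  True | False | False | False || False
 True |  True | False | False |  True ||  True
 True |  True | False |  True | False ||  True
 True |  True | False |  True |  True ||  True
 True |  True |  True | False | False || False
 True |  True |  True | False |  True ||  True
 True |  True |  True |  True | False || False
 True |  True |  True |  True |  True ||  True
The formula is true on 24 of the 32 rows.

24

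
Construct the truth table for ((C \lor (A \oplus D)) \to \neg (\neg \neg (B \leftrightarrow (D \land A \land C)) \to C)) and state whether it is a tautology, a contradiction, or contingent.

contingent

  A   |   B   |   C   |   D   | (A \oplus D) | (C \lor (A \oplus D)) | (D \land A \land C) |   φ  
----- | ----- | ----- | ----- | ------------ | --------------------- | ------------------- | -----
 True |  True |  True |  True |    False     |          True         |         True        | False
 True |  True |  True | False |     True     |          True         |        False        | False
 True |  True | False |  True |    False     |         False         |        False        |  True
 True |  True | False | False |     True     |          True         |        False        | False
 True | False |  True |  True |    False     |          True         |         True        | False
 True | False |  True | False |     True     |          True         |        False        | False
 True | False | False |  True |    False     |         False         |        False        |  True
 True | False | False | False |     True     |          True         |        False        |  True
False |  True |  True |  True |     True     |          True         |        False        | False
False |  True |  True | False |    False     |          True         |        False        | False
False |  True | False |  True |     True     |          True         |        False        | False
False |  True | False | False |    False     |         False         |        False        |  True
False | False |  True |  True |     True     |          True         |        False        | False
False | False |  True | False |    False     |          True         |        False        | False
False | False | False |  True |     True     |          True         |        False        |  True
False | False | False | False |    False     |         False         |        False        |  True
6 of 16 rows are True, so the formula is contingent.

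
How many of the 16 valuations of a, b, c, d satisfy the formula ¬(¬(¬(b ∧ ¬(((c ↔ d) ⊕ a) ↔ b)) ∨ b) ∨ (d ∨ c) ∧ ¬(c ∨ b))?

a | b | c | d | φ
- | - | - | - | -
T | T | T | T | T
T | T | T | F | T
T | T | F | T | T
T | T | F | F | T
T | F | T | T | T
T | F | T | F | T
T | F | F | T | F
T | F | F | F | T
F | T | T | T | T
F | T | T | F | T
F | T | F | T | T
F | T | F | F | T
F | F | T | T | T
F | F | T | F | T
F | F | F | T | F
F | F | F | F | T
The formula is true on 14 of the 16 rows.

14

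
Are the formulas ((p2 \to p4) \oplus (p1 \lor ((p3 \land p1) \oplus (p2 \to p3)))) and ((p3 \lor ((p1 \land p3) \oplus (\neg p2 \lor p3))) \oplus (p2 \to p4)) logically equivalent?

p1  p2  p3  p4  |  φ  ψ
T   T   T   T   |  F  F
T   T   T   F   |  T  T
T   T   F   T   |  F  T
T   T   F   F   |  T  F
T   F   T   T   |  F  F
T   F   T   F   |  F  F
T   F   F   T   |  F  F
T   F   F   F   |  F  F
F   T   T   T   |  F  F
F   T   T   F   |  T  T
F   T   F   T   |  T  T
F   T   F   F   |  F  F
F   F   T   T   |  F  F
F   F   T   F   |  F  F
F   F   F   T   |  F  F
F   F   F   F   |  F  F
The columns differ at p1=T, p2=T, p3=F, p4=T (φ=F, ψ=T), so they are not equivalent.

not equivalent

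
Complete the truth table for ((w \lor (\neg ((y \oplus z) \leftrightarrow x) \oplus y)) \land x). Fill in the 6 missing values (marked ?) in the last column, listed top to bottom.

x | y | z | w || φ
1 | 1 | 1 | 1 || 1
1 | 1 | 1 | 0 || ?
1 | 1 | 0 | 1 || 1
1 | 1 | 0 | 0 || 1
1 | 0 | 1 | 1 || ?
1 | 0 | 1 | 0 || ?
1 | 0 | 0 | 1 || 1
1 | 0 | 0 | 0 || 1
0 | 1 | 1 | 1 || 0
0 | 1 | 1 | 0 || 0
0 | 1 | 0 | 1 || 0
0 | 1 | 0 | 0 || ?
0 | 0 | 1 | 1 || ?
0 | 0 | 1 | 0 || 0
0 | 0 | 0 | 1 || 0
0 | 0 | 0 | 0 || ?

Row x=1, y=1, z=1, w=0: (w \lor (\neg ((y \oplus z) \leftrightarrow x) \oplus y)) = 0, so the formula = 0.
Row x=1, y=0, z=1, w=1: (w \lor (\neg ((y \oplus z) \leftrightarrow x) \oplus y)) = 1, so the formula = 1.
Row x=1, y=0, z=1, w=0: (w \lor (\neg ((y \oplus z) \leftrightarrow x) \oplus y)) = 0, so the formula = 0.
Row x=0, y=1, z=0, w=0: (w \lor (\neg ((y \oplus z) \leftrightarrow x) \oplus y)) = 0, so the formula = 0.
Row x=0, y=0, z=1, w=1: (w \lor (\neg ((y \oplus z) \leftrightarrow x) \oplus y)) = 1, so the formula = 0.
Row x=0, y=0, z=0, w=0: (w \lor (\neg ((y \oplus z) \leftrightarrow x) \oplus y)) = 0, so the formula = 0.

0, 1, 0, 0, 0, 0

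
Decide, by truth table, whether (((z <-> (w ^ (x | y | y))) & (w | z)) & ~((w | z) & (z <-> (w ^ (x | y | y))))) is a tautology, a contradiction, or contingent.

contradiction

  x      y      z      w       (x | y | y)  (w ^ (x | y | y))  (z <-> (w ^ (x | y | y)))  (w | z)    φ  
 True   True   True   True         True           False                  False              True   False
 True   True   True  False         True            True                   True              True   False
 True   True  False   True         True           False                   True              True   False
 True   True  False  False         True            True                  False             False   False
 True  False   True   True         True           False                  False              True   False
 True  False   True  False         True            True                   True              True   False
 True  False  False   True         True           False                   True              True   False
 True  False  False  False         True            True                  False             False   False
False   True   True   True         True           False                  False              True   False
False   True   True  False         True            True                   True              True   False
False   True  False   True         True           False                   True              True   False
False   True  False  False         True            True                  False             False   False
False  False   True   True        False            True                   True              True   False
False  False   True  False        False           False                  False              True   False
False  False  False   True        False            True                  False              True   False
False  False  False  False        False           False                   True             False   False
Every row is False, so the formula is a contradiction.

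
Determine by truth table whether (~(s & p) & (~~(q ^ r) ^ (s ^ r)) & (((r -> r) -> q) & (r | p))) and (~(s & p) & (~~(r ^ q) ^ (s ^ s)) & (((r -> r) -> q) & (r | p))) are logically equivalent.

not equivalent

p | q | r | s || φ | ψ
T | T | T | T || F | F
T | T | T | F || T | F
T | T | F | T || F | F
T | T | F | F || T | T
T | F | T | T || F | F
T | F | T | F || F | F
T | F | F | T || F | F
T | F | F | F || F | F
F | T | T | T || F | F
F | T | T | F || T | F
F | T | F | T || F | F
F | T | F | F || F | F
F | F | T | T || F | F
F | F | T | F || F | F
F | F | F | T || F | F
F | F | F | F || F | F
The columns differ at p=T, q=T, r=T, s=F (φ=T, ψ=F), so they are not equivalent.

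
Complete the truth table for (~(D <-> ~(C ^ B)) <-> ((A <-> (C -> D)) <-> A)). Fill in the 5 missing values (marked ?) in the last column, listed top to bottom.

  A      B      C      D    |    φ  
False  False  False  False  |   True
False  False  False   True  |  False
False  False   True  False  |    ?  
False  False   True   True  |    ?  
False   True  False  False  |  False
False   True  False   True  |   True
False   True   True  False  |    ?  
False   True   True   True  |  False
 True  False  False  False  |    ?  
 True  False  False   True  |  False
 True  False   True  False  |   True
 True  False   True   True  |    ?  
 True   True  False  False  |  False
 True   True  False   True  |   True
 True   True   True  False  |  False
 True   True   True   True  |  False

Row A=False, B=False, C=True, D=False: ~(D <-> ~(C ^ B)) = False, ((A <-> (C -> D)) <-> A) = False, so the formula = True.
Row A=False, B=False, C=True, D=True: ~(D <-> ~(C ^ B)) = True, ((A <-> (C -> D)) <-> A) = True, so the formula = True.
Row A=False, B=True, C=True, D=False: ~(D <-> ~(C ^ B)) = True, ((A <-> (C -> D)) <-> A) = False, so the formula = False.
Row A=True, B=False, C=False, D=False: ~(D <-> ~(C ^ B)) = True, ((A <-> (C -> D)) <-> A) = True, so the formula = True.
Row A=True, B=False, C=True, D=True: ~(D <-> ~(C ^ B)) = True, ((A <-> (C -> D)) <-> A) = True, so the formula = True.

True, True, False, True, True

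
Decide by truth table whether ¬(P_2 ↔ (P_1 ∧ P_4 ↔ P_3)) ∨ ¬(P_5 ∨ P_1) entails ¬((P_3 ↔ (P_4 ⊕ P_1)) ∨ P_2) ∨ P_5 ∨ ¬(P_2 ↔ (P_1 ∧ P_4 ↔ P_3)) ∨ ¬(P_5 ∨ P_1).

yes

P_1 | P_2 | P_3 | P_4 | P_5 | φ | ψ
--- | --- | --- | --- | --- | - | -
 T  |  T  |  T  |  T  |  T  | F | T
 T  |  T  |  T  |  T  |  F  | F | F
 T  |  T  |  T  |  F  |  T  | T | T
 T  |  T  |  T  |  F  |  F  | T | T
 T  |  T  |  F  |  T  |  T  | T | T
 T  |  T  |  F  |  T  |  F  | T | T
 T  |  T  |  F  |  F  |  T  | F | T
 T  |  T  |  F  |  F  |  F  | F | F
 T  |  F  |  T  |  T  |  T  | T | T
 T  |  F  |  T  |  T  |  F  | T | T
 T  |  F  |  T  |  F  |  T  | F | T
 T  |  F  |  T  |  F  |  F  | F | F
 T  |  F  |  F  |  T  |  T  | F | T
 T  |  F  |  F  |  T  |  F  | F | F
 T  |  F  |  F  |  F  |  T  | T | T
 T  |  F  |  F  |  F  |  F  | T | T
 F  |  T  |  T  |  T  |  T  | T | T
 F  |  T  |  T  |  T  |  F  | T | T
 F  |  T  |  T  |  F  |  T  | T | T
 F  |  T  |  T  |  F  |  F  | T | T
 F  |  T  |  F  |  T  |  T  | F | T
 F  |  T  |  F  |  T  |  F  | T | T
 F  |  T  |  F  |  F  |  T  | F | T
 F  |  T  |  F  |  F  |  F  | T | T
 F  |  F  |  T  |  T  |  T  | F | T
 F  |  F  |  T  |  T  |  F  | T | T
 F  |  F  |  T  |  F  |  T  | F | T
 F  |  F  |  T  |  F  |  F  | T | T
 F  |  F  |  F  |  T  |  T  | T | T
 F  |  F  |  F  |  T  |  F  | T | T
 F  |  F  |  F  |  F  |  T  | T | T
 F  |  F  |  F  |  F  |  F  | T | T
In every row where φ is true, ψ is also true, so φ ⊨ ψ.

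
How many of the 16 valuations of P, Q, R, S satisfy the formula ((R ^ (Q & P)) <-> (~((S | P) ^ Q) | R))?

12

P  Q  R  S     (Q & P)  (R ^ (Q & P))  (S | P)  ((S | P) ^ Q)  ~((S | P) ^ Q)  (~((S | P) ^ Q) | R)  φ
1  1  1  1        1           0           1           0              1                  1            0
1  1  1  0        1           0           1           0              1                  1            0
1  1  0  1        1           1           1           0              1                  1            1
1  1  0  0        1           1           1           0              1                  1            1
1  0  1  1        0           1           1           1              0                  1            1
1  0  1  0        0           1           1           1              0                  1            1
1  0  0  1        0           0           1           1              0                  0            1
1  0  0  0        0           0           1           1              0                  0            1
0  1  1  1        0           1           1           0              1                  1            1
0  1  1  0        0           1           0           1              0                  1            1
0  1  0  1        0           0           1           0              1                  1            0
0  1  0  0        0           0           0           1              0                  0            1
0  0  1  1        0           1           1           1              0                  1            1
0  0  1  0        0           1           0           0              1                  1            1
0  0  0  1        0           0           1           1              0                  0            1
0  0  0  0        0           0           0           0              1                  1            0
The formula is true on 12 of the 16 rows.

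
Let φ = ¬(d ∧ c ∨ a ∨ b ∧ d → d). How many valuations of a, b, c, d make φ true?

4

a | b | c | d || ¬((((d ∧ c) ∨ a) ∨ (b ∧ d)) → d)
T | T | T | T ||                F                
T | T | T | F ||                T                
T | T | F | T ||                F                
T | T | F | F ||                T                
T | F | T | T ||                F                
T | F | T | F ||                T                
T | F | F | T ||                F                
T | F | F | F ||                T                
F | T | T | T ||                F                
F | T | T | F ||                F                
F | T | F | T ||                F                
F | T | F | F ||                F                
F | F | T | T ||                F                
F | F | T | F ||                F                
F | F | F | T ||                F                
F | F | F | F ||                F                
The formula is true on 4 of the 16 rows.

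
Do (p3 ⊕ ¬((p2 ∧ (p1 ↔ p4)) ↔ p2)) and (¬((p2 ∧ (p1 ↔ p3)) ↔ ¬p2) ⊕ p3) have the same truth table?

not equivalent

p1 | p2 | p3 | p4 | φ | ψ
-- | -- | -- | -- | - | -
1  | 1  | 1  | 1  | 1 | 0
1  | 1  | 1  | 0  | 0 | 0
1  | 1  | 0  | 1  | 0 | 0
1  | 1  | 0  | 0  | 1 | 0
1  | 0  | 1  | 1  | 1 | 0
1  | 0  | 1  | 0  | 1 | 0
1  | 0  | 0  | 1  | 0 | 1
1  | 0  | 0  | 0  | 0 | 1
0  | 1  | 1  | 1  | 0 | 1
0  | 1  | 1  | 0  | 1 | 1
0  | 1  | 0  | 1  | 1 | 1
0  | 1  | 0  | 0  | 0 | 1
0  | 0  | 1  | 1  | 1 | 0
0  | 0  | 1  | 0  | 1 | 0
0  | 0  | 0  | 1  | 0 | 1
0  | 0  | 0  | 0  | 0 | 1
The columns differ at p1=1, p2=1, p3=1, p4=1 (φ=1, ψ=0), so they are not equivalent.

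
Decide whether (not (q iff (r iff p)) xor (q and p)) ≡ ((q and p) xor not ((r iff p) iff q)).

p | q | r || φ | ψ
T | T | T || T | T
T | T | F || F | F
T | F | T || T | T
T | F | F || F | F
F | T | T || T | T
F | T | F || F | F
F | F | T || F | F
F | F | F || T | T
The columns for φ and ψ agree on every row, so they are logically equivalent.

equivalent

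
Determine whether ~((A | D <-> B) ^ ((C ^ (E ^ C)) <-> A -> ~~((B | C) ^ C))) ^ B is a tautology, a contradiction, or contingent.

contingent

A | B | C | D | E || φ
F | F | F | F | F || F
F | F | F | F | T || T
F | F | F | T | F || T
F | F | F | T | T || F
F | F | T | F | F || F
F | F | T | F | T || T
F | F | T | T | F || T
F | F | T | T | T || F
F | T | F | F | F || F
F | T | F | F | T || T
F | T | F | T | F || T
F | T | F | T | T || F
F | T | T | F | F || F
F | T | T | F | T || T
F | T | T | T | F || T
F | T | T | T | T || F
T | F | F | F | F || F
T | F | F | F | T || T
T | F | F | T | F || F
T | F | F | T | T || T
T | F | T | F | F || F
T | F | T | F | T || T
T | F | T | T | F || F
T | F | T | T | T || T
T | T | F | F | F || T
T | T | F | F | T || F
T | T | F | T | F || T
T | T | F | T | T || F
T | T | T | F | F || F
T | T | T | F | T || T
T | T | T | T | F || F
T | T | T | T | T || T
16 of 32 rows are T, so the formula is contingent.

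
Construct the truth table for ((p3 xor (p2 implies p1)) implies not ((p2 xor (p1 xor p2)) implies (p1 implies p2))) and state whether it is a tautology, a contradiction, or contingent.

p1 | p2 | p3 | φ
-- | -- | -- | -
T  | T  | T  | T
T  | T  | F  | F
T  | F  | T  | T
T  | F  | F  | T
F  | T  | T  | F
F  | T  | F  | T
F  | F  | T  | T
F  | F  | F  | F
5 of 8 rows are T, so the formula is contingent.

contingent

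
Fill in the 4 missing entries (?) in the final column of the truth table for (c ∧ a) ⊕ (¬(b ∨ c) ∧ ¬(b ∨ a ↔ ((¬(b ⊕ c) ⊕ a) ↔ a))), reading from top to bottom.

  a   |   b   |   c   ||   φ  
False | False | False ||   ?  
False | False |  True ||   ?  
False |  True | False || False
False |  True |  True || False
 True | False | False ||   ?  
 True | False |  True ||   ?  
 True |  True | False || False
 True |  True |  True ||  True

False, False, True, True

Row a=False, b=False, c=False: (c ∧ a) = False, (¬(b ∨ c) ∧ ¬(b ∨ a ↔ ((¬(b ⊕ c) ⊕ a) ↔ a))) = False, so the formula = False.
Row a=False, b=False, c=True: (c ∧ a) = False, (¬(b ∨ c) ∧ ¬(b ∨ a ↔ ((¬(b ⊕ c) ⊕ a) ↔ a))) = False, so the formula = False.
Row a=True, b=False, c=False: (c ∧ a) = False, (¬(b ∨ c) ∧ ¬(b ∨ a ↔ ((¬(b ⊕ c) ⊕ a) ↔ a))) = True, so the formula = True.
Row a=True, b=False, c=True: (c ∧ a) = True, (¬(b ∨ c) ∧ ¬(b ∨ a ↔ ((¬(b ⊕ c) ⊕ a) ↔ a))) = False, so the formula = True.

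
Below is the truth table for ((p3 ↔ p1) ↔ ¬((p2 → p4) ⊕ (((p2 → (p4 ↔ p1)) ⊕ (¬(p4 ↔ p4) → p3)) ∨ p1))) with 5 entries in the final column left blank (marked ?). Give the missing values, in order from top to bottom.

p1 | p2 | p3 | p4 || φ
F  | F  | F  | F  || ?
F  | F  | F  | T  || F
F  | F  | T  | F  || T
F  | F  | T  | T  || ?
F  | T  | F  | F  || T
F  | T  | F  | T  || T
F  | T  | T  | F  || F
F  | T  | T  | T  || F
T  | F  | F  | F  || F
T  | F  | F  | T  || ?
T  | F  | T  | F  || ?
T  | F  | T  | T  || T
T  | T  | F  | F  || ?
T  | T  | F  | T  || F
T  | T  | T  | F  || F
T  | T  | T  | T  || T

Row p1=F, p2=F, p3=F, p4=F: (p3 ↔ p1) = T, ¬((p2 → p4) ⊕ (((p2 → (p4 ↔ p1)) ⊕ (¬(p4 ↔ p4) → p3)) ∨ p1)) = F, so the formula = F.
Row p1=F, p2=F, p3=T, p4=T: (p3 ↔ p1) = F, ¬((p2 → p4) ⊕ (((p2 → (p4 ↔ p1)) ⊕ (¬(p4 ↔ p4) → p3)) ∨ p1)) = F, so the formula = T.
Row p1=T, p2=F, p3=F, p4=T: (p3 ↔ p1) = F, ¬((p2 → p4) ⊕ (((p2 → (p4 ↔ p1)) ⊕ (¬(p4 ↔ p4) → p3)) ∨ p1)) = T, so the formula = F.
Row p1=T, p2=F, p3=T, p4=F: (p3 ↔ p1) = T, ¬((p2 → p4) ⊕ (((p2 → (p4 ↔ p1)) ⊕ (¬(p4 ↔ p4) → p3)) ∨ p1)) = T, so the formula = T.
Row p1=T, p2=T, p3=F, p4=F: (p3 ↔ p1) = F, ¬((p2 → p4) ⊕ (((p2 → (p4 ↔ p1)) ⊕ (¬(p4 ↔ p4) → p3)) ∨ p1)) = F, so the formula = T.

F, T, F, T, T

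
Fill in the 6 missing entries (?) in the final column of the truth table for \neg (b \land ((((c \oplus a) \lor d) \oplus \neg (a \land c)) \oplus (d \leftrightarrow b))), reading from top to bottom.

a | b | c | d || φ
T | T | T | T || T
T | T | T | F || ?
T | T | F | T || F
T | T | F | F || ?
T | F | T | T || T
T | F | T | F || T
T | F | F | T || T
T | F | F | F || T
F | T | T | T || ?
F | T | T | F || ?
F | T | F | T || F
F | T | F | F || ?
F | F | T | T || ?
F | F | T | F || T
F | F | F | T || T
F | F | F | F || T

T, T, F, T, F, T

Row a=T, b=T, c=T, d=F: ((((c \oplus a) \lor d) \oplus \neg (a \land c)) \oplus (d \leftrightarrow b)) = F, (b \land ((((c \oplus a) \lor d) \oplus \neg (a \land c)) \oplus (d \leftrightarrow b))) = F, so the formula = T.
Row a=T, b=T, c=F, d=F: ((((c \oplus a) \lor d) \oplus \neg (a \land c)) \oplus (d \leftrightarrow b)) = F, (b \land ((((c \oplus a) \lor d) \oplus \neg (a \land c)) \oplus (d \leftrightarrow b))) = F, so the formula = T.
Row a=F, b=T, c=T, d=T: ((((c \oplus a) \lor d) \oplus \neg (a \land c)) \oplus (d \leftrightarrow b)) = T, (b \land ((((c \oplus a) \lor d) \oplus \neg (a \land c)) \oplus (d \leftrightarrow b))) = T, so the formula = F.
Row a=F, b=T, c=T, d=F: ((((c \oplus a) \lor d) \oplus \neg (a \land c)) \oplus (d \leftrightarrow b)) = F, (b \land ((((c \oplus a) \lor d) \oplus \neg (a \land c)) \oplus (d \leftrightarrow b))) = F, so the formula = T.
Row a=F, b=T, c=F, d=F: ((((c \oplus a) \lor d) \oplus \neg (a \land c)) \oplus (d \leftrightarrow b)) = T, (b \land ((((c \oplus a) \lor d) \oplus \neg (a \land c)) \oplus (d \leftrightarrow b))) = T, so the formula = F.
Row a=F, b=F, c=T, d=T: ((((c \oplus a) \lor d) \oplus \neg (a \land c)) \oplus (d \leftrightarrow b)) = F, (b \land ((((c \oplus a) \lor d) \oplus \neg (a \land c)) \oplus (d \leftrightarrow b))) = F, so the formula = T.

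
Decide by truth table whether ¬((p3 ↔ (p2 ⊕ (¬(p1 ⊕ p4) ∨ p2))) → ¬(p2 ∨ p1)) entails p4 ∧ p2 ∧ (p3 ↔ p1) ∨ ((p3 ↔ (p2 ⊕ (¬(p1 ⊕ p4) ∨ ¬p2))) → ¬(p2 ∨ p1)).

no

p1 | p2 | p3 | p4 | φ | ψ
-- | -- | -- | -- | - | -
0  | 0  | 0  | 0  | 0 | 1
0  | 0  | 0  | 1  | 0 | 1
0  | 0  | 1  | 0  | 0 | 1
0  | 0  | 1  | 1  | 0 | 1
0  | 1  | 0  | 0  | 1 | 0
0  | 1  | 0  | 1  | 1 | 1
0  | 1  | 1  | 0  | 0 | 1
0  | 1  | 1  | 1  | 0 | 0
1  | 0  | 0  | 0  | 1 | 1
1  | 0  | 0  | 1  | 0 | 1
1  | 0  | 1  | 0  | 0 | 0
1  | 0  | 1  | 1  | 1 | 0
1  | 1  | 0  | 0  | 1 | 1
1  | 1  | 0  | 1  | 1 | 0
1  | 1  | 1  | 0  | 0 | 0
1  | 1  | 1  | 1  | 0 | 1
At p1=0, p2=1, p3=0, p4=0 we have φ true but ψ false, so φ does not entail ψ.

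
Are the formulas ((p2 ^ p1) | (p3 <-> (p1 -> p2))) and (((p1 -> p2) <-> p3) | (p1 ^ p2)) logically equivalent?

equivalent

p1 | p2 | p3 | φ | ψ
-- | -- | -- | - | -
1  | 1  | 1  | 1 | 1
1  | 1  | 0  | 0 | 0
1  | 0  | 1  | 1 | 1
1  | 0  | 0  | 1 | 1
0  | 1  | 1  | 1 | 1
0  | 1  | 0  | 1 | 1
0  | 0  | 1  | 1 | 1
0  | 0  | 0  | 0 | 0
The columns for φ and ψ agree on every row, so they are logically equivalent.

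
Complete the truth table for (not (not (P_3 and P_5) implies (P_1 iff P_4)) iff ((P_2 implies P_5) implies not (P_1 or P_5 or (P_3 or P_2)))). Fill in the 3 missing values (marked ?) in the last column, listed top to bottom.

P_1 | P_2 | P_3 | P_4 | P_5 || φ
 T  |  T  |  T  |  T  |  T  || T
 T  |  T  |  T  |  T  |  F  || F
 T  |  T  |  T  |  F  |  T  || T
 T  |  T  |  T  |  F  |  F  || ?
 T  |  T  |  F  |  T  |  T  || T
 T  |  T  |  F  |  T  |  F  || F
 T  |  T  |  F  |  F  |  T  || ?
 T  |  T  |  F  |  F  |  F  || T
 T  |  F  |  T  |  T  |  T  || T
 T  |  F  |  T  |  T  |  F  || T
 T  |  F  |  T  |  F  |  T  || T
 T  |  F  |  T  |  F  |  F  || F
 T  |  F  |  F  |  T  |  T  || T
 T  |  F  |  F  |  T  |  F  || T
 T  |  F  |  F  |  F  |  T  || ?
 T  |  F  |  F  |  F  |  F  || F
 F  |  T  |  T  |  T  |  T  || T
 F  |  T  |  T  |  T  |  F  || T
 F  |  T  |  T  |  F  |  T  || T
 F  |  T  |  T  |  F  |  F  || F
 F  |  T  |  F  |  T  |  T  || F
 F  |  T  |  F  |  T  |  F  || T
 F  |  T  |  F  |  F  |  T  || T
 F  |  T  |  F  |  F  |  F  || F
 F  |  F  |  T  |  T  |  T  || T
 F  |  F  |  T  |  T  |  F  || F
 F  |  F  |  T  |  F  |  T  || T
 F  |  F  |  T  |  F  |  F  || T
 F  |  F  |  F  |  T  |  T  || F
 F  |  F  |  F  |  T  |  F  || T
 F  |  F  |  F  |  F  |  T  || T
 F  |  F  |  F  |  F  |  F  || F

T, F, F

Row P_1=T, P_2=T, P_3=T, P_4=F, P_5=F: not (not (P_3 and P_5) implies (P_1 iff P_4)) = T, ((P_2 implies P_5) implies not (P_1 or P_5 or (P_3 or P_2))) = T, so the formula = T.
Row P_1=T, P_2=T, P_3=F, P_4=F, P_5=T: not (not (P_3 and P_5) implies (P_1 iff P_4)) = T, ((P_2 implies P_5) implies not (P_1 or P_5 or (P_3 or P_2))) = F, so the formula = F.
Row P_1=T, P_2=F, P_3=F, P_4=F, P_5=T: not (not (P_3 and P_5) implies (P_1 iff P_4)) = T, ((P_2 implies P_5) implies not (P_1 or P_5 or (P_3 or P_2))) = F, so the formula = F.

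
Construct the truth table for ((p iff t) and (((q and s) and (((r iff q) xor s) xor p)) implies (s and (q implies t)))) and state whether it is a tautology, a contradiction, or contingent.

contingent

p | q | r | s | t || φ
T | T | T | T | T || T
T | T | T | T | F || F
T | T | T | F | T || T
T | T | T | F | F || F
T | T | F | T | T || T
T | T | F | T | F || F
T | T | F | F | T || T
T | T | F | F | F || F
T | F | T | T | T || T
T | F | T | T | F || F
T | F | T | F | T || T
T | F | T | F | F || F
T | F | F | T | T || T
T | F | F | T | F || F
T | F | F | F | T || T
T | F | F | F | F || F
F | T | T | T | T || F
F | T | T | T | F || T
F | T | T | F | T || F
F | T | T | F | F || T
F | T | F | T | T || F
F | T | F | T | F || F
F | T | F | F | T || F
F | T | F | F | F || T
F | F | T | T | T || F
F | F | T | T | F || T
F | F | T | F | T || F
F | F | T | F | F || T
F | F | F | T | T || F
F | F | F | T | F || T
F | F | F | F | T || F
F | F | F | F | F || T
15 of 32 rows are T, so the formula is contingent.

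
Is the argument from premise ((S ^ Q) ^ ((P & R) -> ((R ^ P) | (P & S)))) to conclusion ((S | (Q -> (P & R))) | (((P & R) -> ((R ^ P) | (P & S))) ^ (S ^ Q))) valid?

yes

P  Q  R  S  |  φ  ψ
1  1  1  1  |  1  1
1  1  1  0  |  1  1
1  1  0  1  |  1  1
1  1  0  0  |  0  0
1  0  1  1  |  0  1
1  0  1  0  |  0  1
1  0  0  1  |  0  1
1  0  0  0  |  1  1
0  1  1  1  |  1  1
0  1  1  0  |  0  0
0  1  0  1  |  1  1
0  1  0  0  |  0  0
0  0  1  1  |  0  1
0  0  1  0  |  1  1
0  0  0  1  |  0  1
0  0  0  0  |  1  1
In every row where φ is true, ψ is also true, so φ ⊨ ψ.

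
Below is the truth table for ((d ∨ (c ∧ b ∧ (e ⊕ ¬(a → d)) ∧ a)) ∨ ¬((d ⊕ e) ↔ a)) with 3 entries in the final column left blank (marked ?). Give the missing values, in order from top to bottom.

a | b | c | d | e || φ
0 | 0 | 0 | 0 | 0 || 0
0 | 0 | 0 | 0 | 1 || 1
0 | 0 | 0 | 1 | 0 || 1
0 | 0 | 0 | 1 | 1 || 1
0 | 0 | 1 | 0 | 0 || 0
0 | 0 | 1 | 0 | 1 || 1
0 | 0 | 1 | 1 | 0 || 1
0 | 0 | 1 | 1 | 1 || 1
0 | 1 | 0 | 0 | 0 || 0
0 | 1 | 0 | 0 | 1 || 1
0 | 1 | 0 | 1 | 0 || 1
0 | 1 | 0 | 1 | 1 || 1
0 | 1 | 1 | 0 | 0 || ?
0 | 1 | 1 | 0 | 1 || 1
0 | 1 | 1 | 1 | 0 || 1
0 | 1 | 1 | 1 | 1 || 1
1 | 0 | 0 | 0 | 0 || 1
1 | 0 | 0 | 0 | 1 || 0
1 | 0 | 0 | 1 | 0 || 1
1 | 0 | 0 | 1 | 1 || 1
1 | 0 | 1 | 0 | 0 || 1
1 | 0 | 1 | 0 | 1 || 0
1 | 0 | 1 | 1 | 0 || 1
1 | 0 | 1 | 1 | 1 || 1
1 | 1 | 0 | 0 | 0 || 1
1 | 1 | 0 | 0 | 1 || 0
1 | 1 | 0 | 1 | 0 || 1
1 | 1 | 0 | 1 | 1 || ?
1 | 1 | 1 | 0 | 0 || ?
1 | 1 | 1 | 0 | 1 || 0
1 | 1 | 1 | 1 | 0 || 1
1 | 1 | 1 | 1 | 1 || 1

0, 1, 1

Row a=0, b=1, c=1, d=0, e=0: (d ∨ (c ∧ b ∧ (e ⊕ ¬(a → d)) ∧ a)) = 0, ¬((d ⊕ e) ↔ a) = 0, so the formula = 0.
Row a=1, b=1, c=0, d=1, e=1: (d ∨ (c ∧ b ∧ (e ⊕ ¬(a → d)) ∧ a)) = 1, ¬((d ⊕ e) ↔ a) = 1, so the formula = 1.
Row a=1, b=1, c=1, d=0, e=0: (d ∨ (c ∧ b ∧ (e ⊕ ¬(a → d)) ∧ a)) = 1, ¬((d ⊕ e) ↔ a) = 1, so the formula = 1.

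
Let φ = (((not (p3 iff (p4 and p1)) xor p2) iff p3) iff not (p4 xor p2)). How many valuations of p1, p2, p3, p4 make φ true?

p1 | p2 | p3 | p4 | (p4 and p1) | (p3 iff (p4 and p1)) | not (p3 iff (p4 and p1)) | (p4 xor p2) | not (p4 xor p2) | φ
-- | -- | -- | -- | ----------- | -------------------- | ------------------------ | ----------- | --------------- | -
T  | T  | T  | T  |      T      |          T           |            F             |      F      |        T        | T
T  | T  | T  | F  |      F      |          F           |            T             |      T      |        F        | T
T  | T  | F  | T  |      T      |          F           |            T             |      F      |        T        | T
T  | T  | F  | F  |      F      |          T           |            F             |      T      |        F        | T
T  | F  | T  | T  |      T      |          T           |            F             |      T      |        F        | T
T  | F  | T  | F  |      F      |          F           |            T             |      F      |        T        | T
T  | F  | F  | T  |      T      |          F           |            T             |      T      |        F        | T
T  | F  | F  | F  |      F      |          T           |            F             |      F      |        T        | T
F  | T  | T  | T  |      F      |          F           |            T             |      F      |        T        | F
F  | T  | T  | F  |      F      |          F           |            T             |      T      |        F        | T
F  | T  | F  | T  |      F      |          T           |            F             |      F      |        T        | F
F  | T  | F  | F  |      F      |          T           |            F             |      T      |        F        | T
F  | F  | T  | T  |      F      |          F           |            T             |      T      |        F        | F
F  | F  | T  | F  |      F      |          F           |            T             |      F      |        T        | T
F  | F  | F  | T  |      F      |          T           |            F             |      T      |        F        | F
F  | F  | F  | F  |      F      |          T           |            F             |      F      |        T        | T
The formula is true on 12 of the 16 rows.

12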